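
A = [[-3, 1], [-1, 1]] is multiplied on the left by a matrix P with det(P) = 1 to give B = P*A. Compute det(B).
-2

By the multiplicative property of determinants, det(B) = det(P*A) = det(P) * det(A) = det(A),
so the determinant is invariant under multiplication by any determinant-1 matrix; we just need det(A).

det(A) = (-3)(1) - (1)(-1) = -3 - (-1) = -2

Therefore det(B) = 1 * (-2) = -2.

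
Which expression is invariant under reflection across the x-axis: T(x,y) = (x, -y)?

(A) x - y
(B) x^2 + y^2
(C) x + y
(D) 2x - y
B

The map is reflection across the x-axis: T(x,y) = (x, -y).
Substitute the transformed coordinates into each option and compare with the original:
(A) x - y  ->  (x) - (-y) = x + y   [differs from x - y: not invariant]
(B) x^2 + y^2  ->  (x)^2 + (-y)^2 = x^2 + y^2   [equals x^2 + y^2: invariant]
(C) x + y  ->  (x) + (-y) = x - y   [differs from x + y: not invariant]
(D) 2x - y  ->  2(x) - (-y) = 2x + y   [differs from 2x - y: not invariant]

Only option (B), x^2 + y^2, is unchanged by the transformation.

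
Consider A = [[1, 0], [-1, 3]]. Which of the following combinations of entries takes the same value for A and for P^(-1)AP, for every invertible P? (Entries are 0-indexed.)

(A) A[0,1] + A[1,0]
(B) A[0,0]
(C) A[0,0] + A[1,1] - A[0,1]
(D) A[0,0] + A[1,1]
D

A[0,0] + A[1,1] is the trace of A. By the cyclic property of the trace, tr(P^(-1)AP) = tr(APP^(-1)) = tr(A), so it is the same for every matrix similar to A.

The other combinations are not similarity invariants. For example, take P = [[1, 1], [1, 2]] (det P = 1), so P^(-1) = [[2, -1], [-1, 1]] and
B = P^(-1)AP = [[0, -3], [1, 4]].
Evaluating each option on A and on B:
(A) A[0,1] + A[1,0]: -1 for A, -2 for B -> changes
(B) A[0,0]: 1 for A, 0 for B -> changes
(C) A[0,0] + A[1,1] - A[0,1]: 4 for A, 7 for B -> changes
(D) A[0,0] + A[1,1]: 4 for A, 4 for B -> unchanged

Only (D) A[0,0] + A[1,1] = 4 survives (and it does so for every P, not just this one), so it is the invariant.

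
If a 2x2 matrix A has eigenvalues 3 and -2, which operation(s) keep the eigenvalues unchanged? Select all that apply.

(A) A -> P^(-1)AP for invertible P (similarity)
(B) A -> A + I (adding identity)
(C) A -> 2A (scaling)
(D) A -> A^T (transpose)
A and D

Eigenvalues are preserved by:
1. Similarity transformations: A -> P^(-1)AP (same characteristic polynomial)
2. Transpose: A^T has the same eigenvalues as A

Eigenvalues are NOT preserved by:
- Adding identity: eigenvalues become 3+1, -2+1
- Scaling: eigenvalues become 6, -4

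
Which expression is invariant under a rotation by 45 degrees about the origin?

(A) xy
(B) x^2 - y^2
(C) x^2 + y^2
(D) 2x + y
C

A rotation by 45 degrees sends (x, y) to (sqrt(2)x/2 - sqrt(2)y/2, sqrt(2)x/2 + sqrt(2)y/2).
Substitute the transformed coordinates into each option and compare with the original:
(A) xy  ->  (sqrt(2)x/2 - sqrt(2)y/2)(sqrt(2)x/2 + sqrt(2)y/2) = x^2/2 - y^2/2   [differs from xy: not invariant]
(B) x^2 - y^2  ->  (sqrt(2)x/2 - sqrt(2)y/2)^2 - (sqrt(2)x/2 + sqrt(2)y/2)^2 = -2xy   [differs from x^2 - y^2: not invariant]
(C) x^2 + y^2  ->  (sqrt(2)x/2 - sqrt(2)y/2)^2 + (sqrt(2)x/2 + sqrt(2)y/2)^2 = x^2 + y^2   [equals x^2 + y^2: invariant]
(D) 2x + y  ->  2(sqrt(2)x/2 - sqrt(2)y/2) + (sqrt(2)x/2 + sqrt(2)y/2) = 3sqrt(2)x/2 - sqrt(2)y/2   [differs from 2x + y: not invariant]

Only option (C), x^2 + y^2, is unchanged by the transformation.
Geometrically, x^2 + y^2 is the squared distance from the origin, which every rotation about the origin preserves.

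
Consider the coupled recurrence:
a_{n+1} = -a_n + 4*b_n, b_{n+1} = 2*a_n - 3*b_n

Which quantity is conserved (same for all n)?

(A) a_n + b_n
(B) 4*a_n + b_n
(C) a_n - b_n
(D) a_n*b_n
A

Replace a_n by a_{n+1} = -a_n + 4*b_n and b_n by b_{n+1} = 2*a_n - 3*b_n in each option and simplify:
(A) a_n + b_n  ->  (-a_n + 4*b_n) + (2*a_n - 3*b_n) = a_n + b_n   [conserved]
(B) 4*a_n + b_n  ->  4*(-a_n + 4*b_n) + (2*a_n - 3*b_n) = -2*a_n + 13*b_n   [not conserved]
(C) a_n - b_n  ->  (-a_n + 4*b_n) - (2*a_n - 3*b_n) = -3*a_n + 7*b_n   [not conserved]
(D) a_n*b_n  ->  (-a_n + 4*b_n)*(2*a_n - 3*b_n) = -2*a_n^2 + 11*a_n*b_n - 12*b_n^2   [not conserved]

Only (A) a_n + b_n returns to itself after one step, so it is the conserved quantity.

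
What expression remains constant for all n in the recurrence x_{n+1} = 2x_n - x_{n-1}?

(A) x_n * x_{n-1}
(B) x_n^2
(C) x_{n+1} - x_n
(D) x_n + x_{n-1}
C

For the recurrence x_{n+1} = 2x_n - x_{n-1}:

If x_{n+1} = 2x_n - x_{n-1}, then:
x_{n+1} - x_n = x_n - x_{n-1}
The first difference is constant throughout the sequence.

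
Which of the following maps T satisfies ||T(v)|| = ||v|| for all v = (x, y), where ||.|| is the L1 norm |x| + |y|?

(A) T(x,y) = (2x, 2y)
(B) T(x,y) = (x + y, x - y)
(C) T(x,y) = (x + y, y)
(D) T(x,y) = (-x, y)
D

A transformation preserves a norm if ||T(v)|| = ||v|| for every v; a single vector where the norm changes rules an option out.

(A) T(x,y) = (2x, 2y): v = (1, 0) has norm |1| + |0| = 1, but T(v) = (2, 0) has norm 2 -- not preserved.
(B) T(x,y) = (x + y, x - y): v = (1, 0) has norm |1| + |0| = 1, but T(v) = (1, 1) has norm 2 -- not preserved.
(C) T(x,y) = (x + y, y): v = (0, 1) has norm |0| + |1| = 1, but T(v) = (1, 1) has norm 2 -- not preserved.
(D) T(x,y) = (-x, y): preserves the norm -- it only permutes the coordinates and/or flips signs, which leaves |x| + |y| unchanged.

Therefore the answer is (D).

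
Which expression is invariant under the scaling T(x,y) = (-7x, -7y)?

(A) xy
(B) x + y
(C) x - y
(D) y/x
D

Under the uniform scaling T(x,y) = (-7x, -7y):
Substitute the transformed coordinates into each option and compare with the original:
(A) xy  ->  (-7x)(-7y) = 49xy   [differs from xy: not invariant]
(B) x + y  ->  (-7x) + (-7y) = -7x - 7y   [differs from x + y: not invariant]
(C) x - y  ->  (-7x) - (-7y) = -7x + 7y   [differs from x - y: not invariant]
(D) y/x  ->  (-7y)/(-7x) = y/x   [equals y/x: invariant]

Only option (D), y/x, is unchanged by the transformation.
The common factor -7 cancels in a ratio of coordinates, while sums, products and sums of squares pick up factors of -7 or 49.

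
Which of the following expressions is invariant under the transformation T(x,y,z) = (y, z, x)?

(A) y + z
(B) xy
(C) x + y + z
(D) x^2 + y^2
C

Apply T(x,y,z) = (y, z, x) to each option, i.e. replace (x, y, z) by the transformed coordinates.
Substitute the transformed coordinates into each option and compare with the original:
(A) y + z  ->  (z) + (x) = x + z   [differs from y + z: not invariant]
(B) xy  ->  (y)(z) = yz   [differs from xy: not invariant]
(C) x + y + z  ->  (y) + (z) + (x) = x + y + z   [equals x + y + z: invariant]
(D) x^2 + y^2  ->  (y)^2 + (z)^2 = y^2 + z^2   [differs from x^2 + y^2: not invariant]

Only option (C), x + y + z, is unchanged by the transformation.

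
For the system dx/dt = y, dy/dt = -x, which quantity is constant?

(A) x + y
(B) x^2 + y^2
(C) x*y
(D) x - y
B

A first integral I satisfies dI/dt = 0 along every solution. Differentiate each option and use the equation of motion:
(A) d/dt[x + y] = y + (-x) = y - x, not identically 0
(B) d/dt[x^2 + y^2] = 2x*dx/dt + 2y*dy/dt = 2x*y + 2y*(-x) = 0
(C) d/dt[x*y] = (dx/dt)y + x(dy/dt) = y^2 - x^2, not identically 0
(D) d/dt[x - y] = y - (-x) = x + y, not identically 0

Only (B) has zero time-derivative. So x^2 + y^2 (the squared radius; trajectories are circles) is the conserved quantity.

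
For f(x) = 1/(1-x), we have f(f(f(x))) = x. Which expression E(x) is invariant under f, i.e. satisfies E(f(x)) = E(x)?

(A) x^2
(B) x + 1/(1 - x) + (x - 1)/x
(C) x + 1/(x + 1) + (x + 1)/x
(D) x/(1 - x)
B

Replace x by f(x) = 1/(1 - x) in each option and simplify. As a quick numerical cross-check, also compare E(3) with E(f(3)) = E(-1/2).

(A) x^2  ->  (1/(1 - x))^2 = (x - 1)^(-2); check: E(3) = 9 but E(-1/2) = 1/4.   [not invariant]
(B) x + 1/(1 - x) + (x - 1)/x  ->  (1/(1 - x)) + 1/(1 - (1/(1 - x))) + ((1/(1 - x)) - 1)/(1/(1 - x)), which simplifies back to x + 1/(1 - x) + (x - 1)/x; check: E(3) = 19/6, E(-1/2) = 19/6.   [invariant]
(C) x + 1/(x + 1) + (x + 1)/x  ->  (1/(1 - x)) + 1/((1/(1 - x)) + 1) + ((1/(1 - x)) + 1)/(1/(1 - x)) = (-x^3 + 6x^2 - 11x + 7)/(x^2 - 3x + 2); check: E(3) = 55/12 but E(-1/2) = 1/2.   [not invariant]
(D) x/(1 - x)  ->  (1/(1 - x))/(1 - (1/(1 - x))) = -1/x; check: E(3) = -3/2 but E(-1/2) = -1/3.   [not invariant]

Only (B) is unchanged. Indeed f(f(x)) = 1/(1 - 1/(1-x)) = (1-x)/(-x) = (x-1)/x, so E(x) = x + f(x) + f(f(x)) is the sum over the whole 3-cycle; applying f just permutes the three terms cyclically (x -> f(x) -> f(f(x)) -> x), leaving the sum unchanged.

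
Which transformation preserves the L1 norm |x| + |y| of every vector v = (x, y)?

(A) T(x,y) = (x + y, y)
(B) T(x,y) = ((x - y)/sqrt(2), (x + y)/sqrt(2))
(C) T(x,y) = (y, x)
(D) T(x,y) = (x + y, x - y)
C

A transformation preserves a norm if ||T(v)|| = ||v|| for every v; a single vector where the norm changes rules an option out.

(A) T(x,y) = (x + y, y): v = (0, 1) has norm |0| + |1| = 1, but T(v) = (1, 1) has norm 2 -- not preserved.
(B) T(x,y) = ((x - y)/sqrt(2), (x + y)/sqrt(2)): v = (1, 0) has norm |1| + |0| = 1, but T(v) = (sqrt(2)/2, sqrt(2)/2) has norm sqrt(2) -- not preserved.
(C) T(x,y) = (y, x): preserves the norm -- it only permutes the coordinates and/or flips signs, which leaves |x| + |y| unchanged.
(D) T(x,y) = (x + y, x - y): v = (1, 0) has norm |1| + |0| = 1, but T(v) = (1, 1) has norm 2 -- not preserved.

Therefore the answer is (C).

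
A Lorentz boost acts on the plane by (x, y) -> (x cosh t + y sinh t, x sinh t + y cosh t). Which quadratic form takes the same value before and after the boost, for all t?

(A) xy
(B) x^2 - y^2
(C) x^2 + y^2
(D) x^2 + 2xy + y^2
B

Write x' = x cosh t + y sinh t, y' = x sinh t + y cosh t and substitute into each option:
(A) xy: (x cosh t + y sinh t)(x sinh t + y cosh t) = xy(cosh^2 t + sinh^2 t) + (x^2 + y^2) sinh t cosh t = xy cosh 2t + (x^2 + y^2)(sinh 2t)/2   [not invariant for t != 0]
(B) x^2 - y^2: (x cosh t + y sinh t)^2 - (x sinh t + y cosh t)^2 = x^2(cosh^2 t - sinh^2 t) + 2xy(cosh t sinh t - sinh t cosh t) + y^2(sinh^2 t - cosh^2 t) = x^2 - y^2   [invariant, using cosh^2 t - sinh^2 t = 1]
(C) x^2 + y^2: (x cosh t + y sinh t)^2 + (x sinh t + y cosh t)^2 = (x^2 + y^2)(cosh^2 t + sinh^2 t) + 4xy sinh t cosh t = (x^2 + y^2) cosh 2t + 2xy sinh 2t   [not invariant for t != 0]
(D) x^2 + 2xy + y^2: (x' + y')^2 with x' + y' = (x + y)(cosh t + sinh t) = (x + y)e^t, so it becomes (x + y)^2 e^(2t)   [not invariant for t != 0]

Only (B) x^2 - y^2 is unchanged; it is the Minkowski form preserved by Lorentz boosts, just as x^2 + y^2 is preserved by ordinary rotations.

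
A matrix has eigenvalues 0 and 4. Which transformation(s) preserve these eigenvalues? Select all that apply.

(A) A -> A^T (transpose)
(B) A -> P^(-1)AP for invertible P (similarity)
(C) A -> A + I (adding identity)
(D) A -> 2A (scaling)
A and B

Eigenvalues are preserved by:
1. Similarity transformations: A -> P^(-1)AP (same characteristic polynomial)
2. Transpose: A^T has the same eigenvalues as A

Eigenvalues are NOT preserved by:
- Adding identity: eigenvalues become 0+1, 4+1
- Scaling: eigenvalues become 0, 8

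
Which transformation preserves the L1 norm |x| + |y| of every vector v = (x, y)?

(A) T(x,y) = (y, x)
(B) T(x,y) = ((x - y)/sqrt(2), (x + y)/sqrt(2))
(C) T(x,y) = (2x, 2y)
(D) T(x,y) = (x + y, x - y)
A

A transformation preserves a norm if ||T(v)|| = ||v|| for every v; a single vector where the norm changes rules an option out.

(A) T(x,y) = (y, x): preserves the norm -- it only permutes the coordinates and/or flips signs, which leaves |x| + |y| unchanged.
(B) T(x,y) = ((x - y)/sqrt(2), (x + y)/sqrt(2)): v = (1, 0) has norm |1| + |0| = 1, but T(v) = (sqrt(2)/2, sqrt(2)/2) has norm sqrt(2) -- not preserved.
(C) T(x,y) = (2x, 2y): v = (1, 0) has norm |1| + |0| = 1, but T(v) = (2, 0) has norm 2 -- not preserved.
(D) T(x,y) = (x + y, x - y): v = (1, 0) has norm |1| + |0| = 1, but T(v) = (1, 1) has norm 2 -- not preserved.

Therefore the answer is (A).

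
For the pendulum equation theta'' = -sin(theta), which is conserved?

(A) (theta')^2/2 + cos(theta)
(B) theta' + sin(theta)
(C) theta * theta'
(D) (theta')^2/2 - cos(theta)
D

A first integral I satisfies dI/dt = 0 along every solution. Differentiate each option and use the equation of motion:
(A) d/dt[(theta')^2/2 + cos(theta)] = theta' theta'' - sin(theta) theta' = -2 theta' sin(theta), not identically 0
(B) d/dt[theta' + sin(theta)] = theta'' + cos(theta) theta' = -sin(theta) + theta' cos(theta), not identically 0
(C) d/dt[theta * theta'] = (theta')^2 + theta theta'' = (theta')^2 - theta sin(theta), not identically 0
(D) d/dt[(theta')^2/2 - cos(theta)] = theta' theta'' + sin(theta) theta' = theta'(-sin(theta)) + theta' sin(theta) = 0

Only (D) has zero time-derivative. This is the total energy: kinetic (theta')^2/2 plus potential -cos(theta).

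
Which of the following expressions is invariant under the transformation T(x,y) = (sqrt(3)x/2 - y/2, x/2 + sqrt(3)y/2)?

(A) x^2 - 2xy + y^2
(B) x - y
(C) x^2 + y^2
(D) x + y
C

An expression E(x,y) is invariant under T if E(T(x,y)) = E(x,y). Here T(x,y) = (sqrt(3)x/2 - y/2, x/2 + sqrt(3)y/2).
Substitute the transformed coordinates into each option and compare with the original:
(A) x^2 - 2xy + y^2  ->  (sqrt(3)x/2 - y/2)^2 - 2(sqrt(3)x/2 - y/2)(x/2 + sqrt(3)y/2) + (x/2 + sqrt(3)y/2)^2 = -sqrt(3)x^2/2 + x^2 - xy + sqrt(3)y^2/2 + y^2   [differs from x^2 - 2xy + y^2: not invariant]
(B) x - y  ->  (sqrt(3)x/2 - y/2) - (x/2 + sqrt(3)y/2) = -x/2 + sqrt(3)x/2 - sqrt(3)y/2 - y/2   [differs from x - y: not invariant]
(C) x^2 + y^2  ->  (sqrt(3)x/2 - y/2)^2 + (x/2 + sqrt(3)y/2)^2 = x^2 + y^2   [equals x^2 + y^2: invariant]
(D) x + y  ->  (sqrt(3)x/2 - y/2) + (x/2 + sqrt(3)y/2) = x/2 + sqrt(3)x/2 - y/2 + sqrt(3)y/2   [differs from x + y: not invariant]

Only option (C), x^2 + y^2, is unchanged by the transformation.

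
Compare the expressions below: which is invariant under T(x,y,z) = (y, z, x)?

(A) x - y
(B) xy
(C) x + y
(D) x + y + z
D

Apply T(x,y,z) = (y, z, x) to each option, i.e. replace (x, y, z) by the transformed coordinates.
Substitute the transformed coordinates into each option and compare with the original:
(A) x - y  ->  (y) - (z) = y - z   [differs from x - y: not invariant]
(B) xy  ->  (y)(z) = yz   [differs from xy: not invariant]
(C) x + y  ->  (y) + (z) = y + z   [differs from x + y: not invariant]
(D) x + y + z  ->  (y) + (z) + (x) = x + y + z   [equals x + y + z: invariant]

Only option (D), x + y + z, is unchanged by the transformation.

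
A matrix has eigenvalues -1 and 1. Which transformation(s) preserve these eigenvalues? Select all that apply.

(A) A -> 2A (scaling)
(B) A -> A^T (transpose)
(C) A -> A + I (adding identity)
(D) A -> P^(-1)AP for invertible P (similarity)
B and D

Eigenvalues are preserved by:
1. Similarity transformations: A -> P^(-1)AP (same characteristic polynomial)
2. Transpose: A^T has the same eigenvalues as A

Eigenvalues are NOT preserved by:
- Adding identity: eigenvalues become -1+1, 1+1
- Scaling: eigenvalues become -2, 2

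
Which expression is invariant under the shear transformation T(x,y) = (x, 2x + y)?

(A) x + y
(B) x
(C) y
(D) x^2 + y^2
B

Under the shear T(x,y) = (x, 2x + y):
Substitute the transformed coordinates into each option and compare with the original:
(A) x + y  ->  (x) + (2x + y) = 3x + y   [differs from x + y: not invariant]
(B) x  ->  (x) = x   [equals x: invariant]
(C) y  ->  (2x + y) = 2x + y   [differs from y: not invariant]
(D) x^2 + y^2  ->  (x)^2 + (2x + y)^2 = 5x^2 + 4xy + y^2   [differs from x^2 + y^2: not invariant]

Only option (B), x, is unchanged by the transformation.
A vertical shear moves points parallel to the y-axis, so the x-coordinate (and any function of x alone) is unchanged.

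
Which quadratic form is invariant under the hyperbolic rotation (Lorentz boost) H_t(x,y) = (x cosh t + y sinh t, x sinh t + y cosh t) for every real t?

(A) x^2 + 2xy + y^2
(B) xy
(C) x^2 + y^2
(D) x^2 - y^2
D

Write x' = x cosh t + y sinh t, y' = x sinh t + y cosh t and substitute into each option:
(A) x^2 + 2xy + y^2: (x' + y')^2 with x' + y' = (x + y)(cosh t + sinh t) = (x + y)e^t, so it becomes (x + y)^2 e^(2t)   [not invariant for t != 0]
(B) xy: (x cosh t + y sinh t)(x sinh t + y cosh t) = xy(cosh^2 t + sinh^2 t) + (x^2 + y^2) sinh t cosh t = xy cosh 2t + (x^2 + y^2)(sinh 2t)/2   [not invariant for t != 0]
(C) x^2 + y^2: (x cosh t + y sinh t)^2 + (x sinh t + y cosh t)^2 = (x^2 + y^2)(cosh^2 t + sinh^2 t) + 4xy sinh t cosh t = (x^2 + y^2) cosh 2t + 2xy sinh 2t   [not invariant for t != 0]
(D) x^2 - y^2: (x cosh t + y sinh t)^2 - (x sinh t + y cosh t)^2 = x^2(cosh^2 t - sinh^2 t) + 2xy(cosh t sinh t - sinh t cosh t) + y^2(sinh^2 t - cosh^2 t) = x^2 - y^2   [invariant, using cosh^2 t - sinh^2 t = 1]

Only (D) x^2 - y^2 is unchanged; it is the Minkowski form preserved by Lorentz boosts, just as x^2 + y^2 is preserved by ordinary rotations.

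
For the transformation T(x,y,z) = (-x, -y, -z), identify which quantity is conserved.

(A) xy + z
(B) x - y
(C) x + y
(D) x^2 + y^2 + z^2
D

Apply T(x,y,z) = (-x, -y, -z) to each option, i.e. replace (x, y, z) by the transformed coordinates.
Substitute the transformed coordinates into each option and compare with the original:
(A) xy + z  ->  (-x)(-y) + (-z) = xy - z   [differs from xy + z: not invariant]
(B) x - y  ->  (-x) - (-y) = -x + y   [differs from x - y: not invariant]
(C) x + y  ->  (-x) + (-y) = -x - y   [differs from x + y: not invariant]
(D) x^2 + y^2 + z^2  ->  (-x)^2 + (-y)^2 + (-z)^2 = x^2 + y^2 + z^2   [equals x^2 + y^2 + z^2: invariant]

Only option (D), x^2 + y^2 + z^2, is unchanged by the transformation.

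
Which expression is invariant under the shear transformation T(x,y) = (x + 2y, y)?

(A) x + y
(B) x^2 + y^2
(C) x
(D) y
D

Under the shear T(x,y) = (x + 2y, y):
Substitute the transformed coordinates into each option and compare with the original:
(A) x + y  ->  (x + 2y) + (y) = x + 3y   [differs from x + y: not invariant]
(B) x^2 + y^2  ->  (x + 2y)^2 + (y)^2 = x^2 + 4xy + 5y^2   [differs from x^2 + y^2: not invariant]
(C) x  ->  (x + 2y) = x + 2y   [differs from x: not invariant]
(D) y  ->  (y) = y   [equals y: invariant]

Only option (D), y, is unchanged by the transformation.
A horizontal shear moves points parallel to the x-axis, so the y-coordinate (and any function of y alone) is unchanged.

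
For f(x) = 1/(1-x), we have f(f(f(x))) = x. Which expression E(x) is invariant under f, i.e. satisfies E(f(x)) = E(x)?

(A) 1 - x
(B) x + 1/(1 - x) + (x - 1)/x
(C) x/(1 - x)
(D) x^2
B

Replace x by f(x) = 1/(1 - x) in each option and simplify. As a quick numerical cross-check, also compare E(4) with E(f(4)) = E(-1/3).

(A) 1 - x  ->  1 - (1/(1 - x)) = x/(x - 1); check: E(4) = -3 but E(-1/3) = 4/3.   [not invariant]
(B) x + 1/(1 - x) + (x - 1)/x  ->  (1/(1 - x)) + 1/(1 - (1/(1 - x))) + ((1/(1 - x)) - 1)/(1/(1 - x)), which simplifies back to x + 1/(1 - x) + (x - 1)/x; check: E(4) = 53/12, E(-1/3) = 53/12.   [invariant]
(C) x/(1 - x)  ->  (1/(1 - x))/(1 - (1/(1 - x))) = -1/x; check: E(4) = -4/3 but E(-1/3) = -1/4.   [not invariant]
(D) x^2  ->  (1/(1 - x))^2 = (x - 1)^(-2); check: E(4) = 16 but E(-1/3) = 1/9.   [not invariant]

Only (B) is unchanged. Indeed f(f(x)) = 1/(1 - 1/(1-x)) = (1-x)/(-x) = (x-1)/x, so E(x) = x + f(x) + f(f(x)) is the sum over the whole 3-cycle; applying f just permutes the three terms cyclically (x -> f(x) -> f(f(x)) -> x), leaving the sum unchanged.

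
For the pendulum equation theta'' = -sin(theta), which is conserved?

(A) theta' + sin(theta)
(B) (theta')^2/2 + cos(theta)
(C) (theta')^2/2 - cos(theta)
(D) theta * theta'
C

A first integral I satisfies dI/dt = 0 along every solution. Differentiate each option and use the equation of motion:
(A) d/dt[theta' + sin(theta)] = theta'' + cos(theta) theta' = -sin(theta) + theta' cos(theta), not identically 0
(B) d/dt[(theta')^2/2 + cos(theta)] = theta' theta'' - sin(theta) theta' = -2 theta' sin(theta), not identically 0
(C) d/dt[(theta')^2/2 - cos(theta)] = theta' theta'' + sin(theta) theta' = theta'(-sin(theta)) + theta' sin(theta) = 0
(D) d/dt[theta * theta'] = (theta')^2 + theta theta'' = (theta')^2 - theta sin(theta), not identically 0

Only (C) has zero time-derivative. This is the total energy: kinetic (theta')^2/2 plus potential -cos(theta).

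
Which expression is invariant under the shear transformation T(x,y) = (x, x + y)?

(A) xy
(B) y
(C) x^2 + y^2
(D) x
D

Under the shear T(x,y) = (x, x + y):
Substitute the transformed coordinates into each option and compare with the original:
(A) xy  ->  (x)(x + y) = x^2 + xy   [differs from xy: not invariant]
(B) y  ->  (x + y) = x + y   [differs from y: not invariant]
(C) x^2 + y^2  ->  (x)^2 + (x + y)^2 = 2x^2 + 2xy + y^2   [differs from x^2 + y^2: not invariant]
(D) x  ->  (x) = x   [equals x: invariant]

Only option (D), x, is unchanged by the transformation.
A vertical shear moves points parallel to the y-axis, so the x-coordinate (and any function of x alone) is unchanged.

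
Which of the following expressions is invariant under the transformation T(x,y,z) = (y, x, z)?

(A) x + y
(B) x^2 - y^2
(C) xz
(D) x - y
A

Apply T(x,y,z) = (y, x, z) to each option, i.e. replace (x, y, z) by the transformed coordinates.
Substitute the transformed coordinates into each option and compare with the original:
(A) x + y  ->  (y) + (x) = x + y   [equals x + y: invariant]
(B) x^2 - y^2  ->  (y)^2 - (x)^2 = -x^2 + y^2   [differs from x^2 - y^2: not invariant]
(C) xz  ->  (y)(z) = yz   [differs from xz: not invariant]
(D) x - y  ->  (y) - (x) = -x + y   [differs from x - y: not invariant]

Only option (A), x + y, is unchanged by the transformation.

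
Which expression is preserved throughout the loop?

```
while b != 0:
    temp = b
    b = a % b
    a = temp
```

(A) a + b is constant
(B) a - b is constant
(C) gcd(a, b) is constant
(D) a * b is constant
C

A loop invariant must hold before the first iteration and be re-established by every execution of the body.

(C) gcd(a, b) is constant: One iteration replaces (a, b) by (b, a mod b). Since a mod b = a - q*b for an integer q, any common divisor of a and b divides b and a mod b, and conversely; hence gcd(b, a mod b) = gcd(a, b). For instance (25, 8) -> (8, 1) keeps gcd = 1. At exit b = 0 and a = gcd of the original inputs.

The other options fail:
(A) a + b is constant: e.g. (a, b) = (25, 8) -> (8, 1): the sum goes from 33 to 9.
(B) a - b is constant: e.g. (a, b) = (25, 8) -> (8, 1): the difference goes from 17 to 7.
(D) a * b is constant: e.g. (a, b) = (25, 8) -> (8, 1): the product goes from 200 to 8.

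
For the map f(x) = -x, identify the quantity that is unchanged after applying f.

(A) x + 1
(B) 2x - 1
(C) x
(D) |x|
D

For f(x) = -x:
Applying f replaces x by -x. Since |-x| = |x|, the absolute value is unchanged by f, whereas x -> -x, 2x - 1 -> -2x - 1 and x + 1 -> -x + 1 all change.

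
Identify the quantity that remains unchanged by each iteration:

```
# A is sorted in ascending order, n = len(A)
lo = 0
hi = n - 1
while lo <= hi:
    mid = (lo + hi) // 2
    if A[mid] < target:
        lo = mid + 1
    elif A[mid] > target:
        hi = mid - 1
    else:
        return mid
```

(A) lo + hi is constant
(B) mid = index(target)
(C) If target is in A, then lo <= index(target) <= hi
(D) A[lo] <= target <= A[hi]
C

A loop invariant must hold before the first iteration and be re-established by every execution of the body.

(C) If target is in A, then lo <= index(target) <= hi: Before the loop [lo, hi] = [0, n-1] covers every index. When A[mid] < target, sortedness puts target strictly to the right of mid, so setting lo = mid + 1 keeps index(target) in [lo, hi]; symmetrically for hi = mid - 1. Hence 'if target is in A then lo <= index(target) <= hi' holds after every iteration, and when lo > hi it proves target is absent.

The other options fail:
(A) lo + hi is constant: each iteration moves exactly one of lo, hi, so lo + hi changes (e.g. 0 + (n-1) becomes (mid+1) + (n-1)).
(B) mid = index(target): mid is just the current probe; it equals index(target) only on the iteration that returns.
(D) A[lo] <= target <= A[hi]: fails when target is not in A (e.g. target < A[0] already violates it before the loop), so it is not maintained in general.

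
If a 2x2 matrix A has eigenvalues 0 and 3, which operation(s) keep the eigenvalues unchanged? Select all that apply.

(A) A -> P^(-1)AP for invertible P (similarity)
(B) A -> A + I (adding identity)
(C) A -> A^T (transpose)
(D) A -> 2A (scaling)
A and C

Eigenvalues are preserved by:
1. Similarity transformations: A -> P^(-1)AP (same characteristic polynomial)
2. Transpose: A^T has the same eigenvalues as A

Eigenvalues are NOT preserved by:
- Adding identity: eigenvalues become 0+1, 3+1
- Scaling: eigenvalues become 0, 6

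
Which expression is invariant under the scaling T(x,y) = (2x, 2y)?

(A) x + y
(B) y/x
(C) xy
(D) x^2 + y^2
B

Under the uniform scaling T(x,y) = (2x, 2y):
Substitute the transformed coordinates into each option and compare with the original:
(A) x + y  ->  (2x) + (2y) = 2x + 2y   [differs from x + y: not invariant]
(B) y/x  ->  (2y)/(2x) = y/x   [equals y/x: invariant]
(C) xy  ->  (2x)(2y) = 4xy   [differs from xy: not invariant]
(D) x^2 + y^2  ->  (2x)^2 + (2y)^2 = 4x^2 + 4y^2   [differs from x^2 + y^2: not invariant]

Only option (B), y/x, is unchanged by the transformation.
The common factor 2 cancels in a ratio of coordinates, while sums, products and sums of squares pick up factors of 2 or 4.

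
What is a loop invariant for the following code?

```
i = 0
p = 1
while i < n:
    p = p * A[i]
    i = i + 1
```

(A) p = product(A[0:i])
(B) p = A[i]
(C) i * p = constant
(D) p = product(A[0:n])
A

A loop invariant must hold before the first iteration and be re-established by every execution of the body.

(A) p = product(A[0:i]): Initially i = 0 and p = 1 = product of the empty slice A[0:0]. If p = product(A[0:i]) holds at the top of an iteration, the body sets p to product(A[0:i]) * A[i] = product(A[0:i+1]) and then i to i+1, so the property is restored. At exit i = n, giving p = product(A[0:n]).

The other options fail:
(B) p = A[i]: after the first iteration p = A[0] but i = 1; in general p is a product of several elements, not a single one.
(C) i * p = constant: initially i * p = 0, but after one iteration it is 1 * A[0], which is nonzero in general.
(D) p = product(A[0:n]): false before the loop (p = 1, not the full product) -- it only becomes true at exit.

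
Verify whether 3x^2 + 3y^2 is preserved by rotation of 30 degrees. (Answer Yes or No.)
Yes

Applying rotation by 30 degrees: x' = x*cos(30 degrees) - y*sin(30 degrees) = sqrt(3)x/2 - y/2, y' = x*sin(30 degrees) + y*cos(30 degrees) = x/2 + sqrt(3)y/2

Substituting into 3x^2 + 3y^2:
3(sqrt(3)x/2 - y/2)^2 + 3(x/2 + sqrt(3)y/2)^2
= 3x^2 + 3y^2

This equals the original expression 3x^2 + 3y^2, so it IS invariant.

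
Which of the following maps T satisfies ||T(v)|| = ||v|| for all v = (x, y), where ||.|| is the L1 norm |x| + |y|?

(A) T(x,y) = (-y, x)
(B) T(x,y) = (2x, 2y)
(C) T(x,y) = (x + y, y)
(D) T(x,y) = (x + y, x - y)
A

A transformation preserves a norm if ||T(v)|| = ||v|| for every v; a single vector where the norm changes rules an option out.

(A) T(x,y) = (-y, x): preserves the norm -- it only permutes the coordinates and/or flips signs, which leaves |x| + |y| unchanged.
(B) T(x,y) = (2x, 2y): v = (1, 0) has norm |1| + |0| = 1, but T(v) = (2, 0) has norm 2 -- not preserved.
(C) T(x,y) = (x + y, y): v = (0, 1) has norm |0| + |1| = 1, but T(v) = (1, 1) has norm 2 -- not preserved.
(D) T(x,y) = (x + y, x - y): v = (1, 0) has norm |1| + |0| = 1, but T(v) = (1, 1) has norm 2 -- not preserved.

Therefore the answer is (A).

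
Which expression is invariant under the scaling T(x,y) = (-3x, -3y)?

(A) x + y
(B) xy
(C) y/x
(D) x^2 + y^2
C

Under the uniform scaling T(x,y) = (-3x, -3y):
Substitute the transformed coordinates into each option and compare with the original:
(A) x + y  ->  (-3x) + (-3y) = -3x - 3y   [differs from x + y: not invariant]
(B) xy  ->  (-3x)(-3y) = 9xy   [differs from xy: not invariant]
(C) y/x  ->  (-3y)/(-3x) = y/x   [equals y/x: invariant]
(D) x^2 + y^2  ->  (-3x)^2 + (-3y)^2 = 9x^2 + 9y^2   [differs from x^2 + y^2: not invariant]

Only option (C), y/x, is unchanged by the transformation.
The common factor -3 cancels in a ratio of coordinates, while sums, products and sums of squares pick up factors of -3 or 9.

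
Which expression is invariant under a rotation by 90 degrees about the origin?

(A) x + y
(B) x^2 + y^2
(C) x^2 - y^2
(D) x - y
B

A rotation by 90 degrees sends (x, y) to (-y, x).
Substitute the transformed coordinates into each option and compare with the original:
(A) x + y  ->  (-y) + (x) = x - y   [differs from x + y: not invariant]
(B) x^2 + y^2  ->  (-y)^2 + (x)^2 = x^2 + y^2   [equals x^2 + y^2: invariant]
(C) x^2 - y^2  ->  (-y)^2 - (x)^2 = -x^2 + y^2   [differs from x^2 - y^2: not invariant]
(D) x - y  ->  (-y) - (x) = -x - y   [differs from x - y: not invariant]

Only option (B), x^2 + y^2, is unchanged by the transformation.
Geometrically, x^2 + y^2 is the squared distance from the origin, which every rotation about the origin preserves.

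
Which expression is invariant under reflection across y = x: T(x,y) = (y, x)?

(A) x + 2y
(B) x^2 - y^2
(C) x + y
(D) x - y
C

The map is reflection across y = x: T(x,y) = (y, x).
Substitute the transformed coordinates into each option and compare with the original:
(A) x + 2y  ->  (y) + 2(x) = 2x + y   [differs from x + 2y: not invariant]
(B) x^2 - y^2  ->  (y)^2 - (x)^2 = -x^2 + y^2   [differs from x^2 - y^2: not invariant]
(C) x + y  ->  (y) + (x) = x + y   [equals x + y: invariant]
(D) x - y  ->  (y) - (x) = -x + y   [differs from x - y: not invariant]

Only option (C), x + y, is unchanged by the transformation.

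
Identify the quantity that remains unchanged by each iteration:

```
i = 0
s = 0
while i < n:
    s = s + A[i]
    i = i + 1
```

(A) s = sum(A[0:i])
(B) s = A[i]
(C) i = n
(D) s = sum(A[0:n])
A

A loop invariant must hold before the first iteration and be re-established by every execution of the body.

(A) s = sum(A[0:i]): Initially i = 0 and s = 0 = sum of the empty slice A[0:0]. If s = sum(A[0:i]) holds at the top of an iteration, the body sets s to sum(A[0:i]) + A[i] = sum(A[0:i+1]) and then i to i+1, so s = sum(A[0:i]) holds again. At exit i = n, giving s = sum(A[0:n]).

The other options fail:
(B) s = A[i]: after the first iteration s = A[0] but i = 1, so s = A[i] compares s with the wrong element (and fails in general).
(C) i = n: false initially (i = 0); it is the exit condition, not an invariant.
(D) s = sum(A[0:n]): false before the loop (s = 0, not the full sum) -- it only becomes true at exit.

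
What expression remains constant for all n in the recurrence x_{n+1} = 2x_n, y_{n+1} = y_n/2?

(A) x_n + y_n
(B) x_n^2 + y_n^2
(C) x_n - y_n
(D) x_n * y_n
D

For the recurrence x_{n+1} = 2x_n, y_{n+1} = y_n/2:

x_{n+1} * y_{n+1} = (2x_n) * (y_n/2) = x_n * y_n
The product is conserved.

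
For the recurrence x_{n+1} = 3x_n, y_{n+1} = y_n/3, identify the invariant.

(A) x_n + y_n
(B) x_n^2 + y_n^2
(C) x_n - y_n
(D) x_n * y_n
D

For the recurrence x_{n+1} = 3x_n, y_{n+1} = y_n/3:

x_{n+1} * y_{n+1} = (3x_n) * (y_n/3) = x_n * y_n
The product is conserved.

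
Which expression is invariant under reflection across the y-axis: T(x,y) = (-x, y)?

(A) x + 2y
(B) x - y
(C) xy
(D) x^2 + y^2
D

The map is reflection across the y-axis: T(x,y) = (-x, y).
Substitute the transformed coordinates into each option and compare with the original:
(A) x + 2y  ->  (-x) + 2(y) = -x + 2y   [differs from x + 2y: not invariant]
(B) x - y  ->  (-x) - (y) = -x - y   [differs from x - y: not invariant]
(C) xy  ->  (-x)(y) = -xy   [differs from xy: not invariant]
(D) x^2 + y^2  ->  (-x)^2 + (y)^2 = x^2 + y^2   [equals x^2 + y^2: invariant]

Only option (D), x^2 + y^2, is unchanged by the transformation.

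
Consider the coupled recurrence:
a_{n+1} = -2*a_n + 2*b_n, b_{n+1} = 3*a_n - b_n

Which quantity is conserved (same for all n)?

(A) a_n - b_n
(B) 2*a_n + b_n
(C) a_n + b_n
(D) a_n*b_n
C

Replace a_n by a_{n+1} = -2*a_n + 2*b_n and b_n by b_{n+1} = 3*a_n - b_n in each option and simplify:
(A) a_n - b_n  ->  (-2*a_n + 2*b_n) - (3*a_n - b_n) = -5*a_n + 3*b_n   [not conserved]
(B) 2*a_n + b_n  ->  2*(-2*a_n + 2*b_n) + (3*a_n - b_n) = -a_n + 3*b_n   [not conserved]
(C) a_n + b_n  ->  (-2*a_n + 2*b_n) + (3*a_n - b_n) = a_n + b_n   [conserved]
(D) a_n*b_n  ->  (-2*a_n + 2*b_n)*(3*a_n - b_n) = -6*a_n^2 + 8*a_n*b_n - 2*b_n^2   [not conserved]

Only (C) a_n + b_n returns to itself after one step, so it is the conserved quantity.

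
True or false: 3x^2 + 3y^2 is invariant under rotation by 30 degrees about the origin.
True

Applying rotation by 30 degrees: x' = x*cos(30 degrees) - y*sin(30 degrees) = sqrt(3)x/2 - y/2, y' = x*sin(30 degrees) + y*cos(30 degrees) = x/2 + sqrt(3)y/2

Substituting into 3x^2 + 3y^2:
3(sqrt(3)x/2 - y/2)^2 + 3(x/2 + sqrt(3)y/2)^2
= 3x^2 + 3y^2

This equals the original expression 3x^2 + 3y^2, so it IS invariant.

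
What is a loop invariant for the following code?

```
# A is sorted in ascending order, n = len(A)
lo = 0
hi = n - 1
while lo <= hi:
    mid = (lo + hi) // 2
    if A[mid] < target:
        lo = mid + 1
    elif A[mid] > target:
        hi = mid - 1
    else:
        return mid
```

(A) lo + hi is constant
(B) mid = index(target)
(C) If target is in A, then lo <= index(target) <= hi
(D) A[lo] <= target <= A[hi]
C

A loop invariant must hold before the first iteration and be re-established by every execution of the body.

(C) If target is in A, then lo <= index(target) <= hi: Before the loop [lo, hi] = [0, n-1] covers every index. When A[mid] < target, sortedness puts target strictly to the right of mid, so setting lo = mid + 1 keeps index(target) in [lo, hi]; symmetrically for hi = mid - 1. Hence 'if target is in A then lo <= index(target) <= hi' holds after every iteration, and when lo > hi it proves target is absent.

The other options fail:
(A) lo + hi is constant: each iteration moves exactly one of lo, hi, so lo + hi changes (e.g. 0 + (n-1) becomes (mid+1) + (n-1)).
(B) mid = index(target): mid is just the current probe; it equals index(target) only on the iteration that returns.
(D) A[lo] <= target <= A[hi]: fails when target is not in A (e.g. target < A[0] already violates it before the loop), so it is not maintained in general.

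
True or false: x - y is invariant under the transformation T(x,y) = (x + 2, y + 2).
True

Substitute T(x,y) = (x + 2, y + 2) into the expression and compare with the original.

Original: x - y
After applying T: (x + 2) - (y + 2) = x - y

This is identical to the original x - y, so the expression is invariant.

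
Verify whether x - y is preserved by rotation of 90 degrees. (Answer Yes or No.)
No

Applying rotation by 90 degrees: x' = x*cos(90 degrees) - y*sin(90 degrees) = -y, y' = x*sin(90 degrees) + y*cos(90 degrees) = x

Substituting into x - y:
(-y) - (x)
= -x - y

This differs from the original expression x - y, so it is NOT invariant.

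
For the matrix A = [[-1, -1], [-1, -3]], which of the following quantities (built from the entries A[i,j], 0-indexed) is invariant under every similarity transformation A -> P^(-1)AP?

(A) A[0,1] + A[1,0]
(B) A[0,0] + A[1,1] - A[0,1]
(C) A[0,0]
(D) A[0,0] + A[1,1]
D

A[0,0] + A[1,1] is the trace of A. By the cyclic property of the trace, tr(P^(-1)AP) = tr(APP^(-1)) = tr(A), so it is the same for every matrix similar to A.

The other combinations are not similarity invariants. For example, take P = [[2, 1], [1, 1]] (det P = 1), so P^(-1) = [[1, -1], [-1, 2]] and
B = P^(-1)AP = [[2, 2], [-7, -6]].
Evaluating each option on A and on B:
(A) A[0,1] + A[1,0]: -2 for A, -5 for B -> changes
(B) A[0,0] + A[1,1] - A[0,1]: -3 for A, -6 for B -> changes
(C) A[0,0]: -1 for A, 2 for B -> changes
(D) A[0,0] + A[1,1]: -4 for A, -4 for B -> unchanged

Only (D) A[0,0] + A[1,1] = -4 survives (and it does so for every P, not just this one), so it is the invariant.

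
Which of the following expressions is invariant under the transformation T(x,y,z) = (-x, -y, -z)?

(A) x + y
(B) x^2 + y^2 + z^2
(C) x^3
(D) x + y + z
B

Apply T(x,y,z) = (-x, -y, -z) to each option, i.e. replace (x, y, z) by the transformed coordinates.
Substitute the transformed coordinates into each option and compare with the original:
(A) x + y  ->  (-x) + (-y) = -x - y   [differs from x + y: not invariant]
(B) x^2 + y^2 + z^2  ->  (-x)^2 + (-y)^2 + (-z)^2 = x^2 + y^2 + z^2   [equals x^2 + y^2 + z^2: invariant]
(C) x^3  ->  (-x)^3 = -x^3   [differs from x^3: not invariant]
(D) x + y + z  ->  (-x) + (-y) + (-z) = -x - y - z   [differs from x + y + z: not invariant]

Only option (B), x^2 + y^2 + z^2, is unchanged by the transformation.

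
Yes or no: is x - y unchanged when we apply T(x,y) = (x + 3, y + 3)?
Yes

Substitute T(x,y) = (x + 3, y + 3) into the expression and compare with the original.

Original: x - y
After applying T: (x + 3) - (y + 3) = x - y

This is identical to the original x - y, so the expression is invariant.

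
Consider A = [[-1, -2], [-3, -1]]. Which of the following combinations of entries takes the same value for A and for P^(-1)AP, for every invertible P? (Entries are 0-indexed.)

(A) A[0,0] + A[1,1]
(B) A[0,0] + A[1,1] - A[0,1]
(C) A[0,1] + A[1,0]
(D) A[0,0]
A

A[0,0] + A[1,1] is the trace of A. By the cyclic property of the trace, tr(P^(-1)AP) = tr(APP^(-1)) = tr(A), so it is the same for every matrix similar to A.

The other combinations are not similarity invariants. For example, take P = [[1, 1], [0, 1]] (det P = 1), so P^(-1) = [[1, -1], [0, 1]] and
B = P^(-1)AP = [[2, 1], [-3, -4]].
Evaluating each option on A and on B:
(A) A[0,0] + A[1,1]: -2 for A, -2 for B -> unchanged
(B) A[0,0] + A[1,1] - A[0,1]: 0 for A, -3 for B -> changes
(C) A[0,1] + A[1,0]: -5 for A, -2 for B -> changes
(D) A[0,0]: -1 for A, 2 for B -> changes

Only (A) A[0,0] + A[1,1] = -2 survives (and it does so for every P, not just this one), so it is the invariant.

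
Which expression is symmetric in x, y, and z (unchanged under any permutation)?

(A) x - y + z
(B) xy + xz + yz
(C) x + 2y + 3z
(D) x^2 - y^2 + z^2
B

A symmetric expression is unchanged when the variables are permuted; here the transformation to test is the swap (x, y) -> (y, x).
A symmetric expression must survive every permutation; the single swap x <-> y already eliminates the distractors, and the keyed expression is also unchanged by x <-> z and y <-> z (each variable enters it in exactly the same way).
Substitute the transformed coordinates into each option and compare with the original:
(A) x - y + z  ->  (y) - (x) + z = -x + y + z   [differs from x - y + z: not invariant]
(B) xy + xz + yz  ->  (y)(x) + (y)z + (x)z = xy + xz + yz   [equals xy + xz + yz: invariant]
(C) x + 2y + 3z  ->  (y) + 2(x) + 3z = 2x + y + 3z   [differs from x + 2y + 3z: not invariant]
(D) x^2 - y^2 + z^2  ->  (y)^2 - (x)^2 + z^2 = -x^2 + y^2 + z^2   [differs from x^2 - y^2 + z^2: not invariant]

Only option (B), xy + xz + yz, is unchanged by the transformation.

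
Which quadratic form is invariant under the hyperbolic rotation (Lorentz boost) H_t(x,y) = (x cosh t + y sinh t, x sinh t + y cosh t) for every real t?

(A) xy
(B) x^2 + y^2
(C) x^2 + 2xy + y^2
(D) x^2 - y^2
D

Write x' = x cosh t + y sinh t, y' = x sinh t + y cosh t and substitute into each option:
(A) xy: (x cosh t + y sinh t)(x sinh t + y cosh t) = xy(cosh^2 t + sinh^2 t) + (x^2 + y^2) sinh t cosh t = xy cosh 2t + (x^2 + y^2)(sinh 2t)/2   [not invariant for t != 0]
(B) x^2 + y^2: (x cosh t + y sinh t)^2 + (x sinh t + y cosh t)^2 = (x^2 + y^2)(cosh^2 t + sinh^2 t) + 4xy sinh t cosh t = (x^2 + y^2) cosh 2t + 2xy sinh 2t   [not invariant for t != 0]
(C) x^2 + 2xy + y^2: (x' + y')^2 with x' + y' = (x + y)(cosh t + sinh t) = (x + y)e^t, so it becomes (x + y)^2 e^(2t)   [not invariant for t != 0]
(D) x^2 - y^2: (x cosh t + y sinh t)^2 - (x sinh t + y cosh t)^2 = x^2(cosh^2 t - sinh^2 t) + 2xy(cosh t sinh t - sinh t cosh t) + y^2(sinh^2 t - cosh^2 t) = x^2 - y^2   [invariant, using cosh^2 t - sinh^2 t = 1]

Only (D) x^2 - y^2 is unchanged; it is the Minkowski form preserved by Lorentz boosts, just as x^2 + y^2 is preserved by ordinary rotations.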